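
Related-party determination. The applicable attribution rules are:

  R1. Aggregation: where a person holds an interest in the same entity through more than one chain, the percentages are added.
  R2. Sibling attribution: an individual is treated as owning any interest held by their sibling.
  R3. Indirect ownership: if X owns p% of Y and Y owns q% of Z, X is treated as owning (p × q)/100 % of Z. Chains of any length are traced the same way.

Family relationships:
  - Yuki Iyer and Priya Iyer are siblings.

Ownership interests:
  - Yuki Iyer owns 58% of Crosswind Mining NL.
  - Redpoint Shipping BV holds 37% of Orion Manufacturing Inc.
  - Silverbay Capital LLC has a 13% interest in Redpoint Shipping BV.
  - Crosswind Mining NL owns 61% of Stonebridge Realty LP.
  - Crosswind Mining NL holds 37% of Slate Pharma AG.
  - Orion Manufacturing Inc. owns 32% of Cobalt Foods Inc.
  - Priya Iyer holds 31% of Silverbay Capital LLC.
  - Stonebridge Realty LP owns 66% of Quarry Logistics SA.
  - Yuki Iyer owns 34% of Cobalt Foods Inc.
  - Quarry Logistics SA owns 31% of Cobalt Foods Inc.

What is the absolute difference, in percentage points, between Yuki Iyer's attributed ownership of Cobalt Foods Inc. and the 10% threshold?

By sibling attribution (R2), Yuki Iyer is treated as owning Priya Iyer's 31% interest in Silverbay Capital LLC.
Chain via Crosswind Mining NL → Stonebridge Realty LP → Quarry Logistics SA (R3): 58% × 61% × 66% × 31% = 7.238748% of Cobalt Foods Inc.
Direct interest in Cobalt Foods Inc: 34%.
Chain via Silverbay Capital LLC → Redpoint Shipping BV → Orion Manufacturing Inc. (R3): 31% × 13% × 37% × 32% = 0.477152% of Cobalt Foods Inc.
Aggregating (R1): 7.238748% + 34% + 0.477152% = 41.7159%.
41.7159% exceeds the 10% threshold by 31.7159 percentage points.

31.7159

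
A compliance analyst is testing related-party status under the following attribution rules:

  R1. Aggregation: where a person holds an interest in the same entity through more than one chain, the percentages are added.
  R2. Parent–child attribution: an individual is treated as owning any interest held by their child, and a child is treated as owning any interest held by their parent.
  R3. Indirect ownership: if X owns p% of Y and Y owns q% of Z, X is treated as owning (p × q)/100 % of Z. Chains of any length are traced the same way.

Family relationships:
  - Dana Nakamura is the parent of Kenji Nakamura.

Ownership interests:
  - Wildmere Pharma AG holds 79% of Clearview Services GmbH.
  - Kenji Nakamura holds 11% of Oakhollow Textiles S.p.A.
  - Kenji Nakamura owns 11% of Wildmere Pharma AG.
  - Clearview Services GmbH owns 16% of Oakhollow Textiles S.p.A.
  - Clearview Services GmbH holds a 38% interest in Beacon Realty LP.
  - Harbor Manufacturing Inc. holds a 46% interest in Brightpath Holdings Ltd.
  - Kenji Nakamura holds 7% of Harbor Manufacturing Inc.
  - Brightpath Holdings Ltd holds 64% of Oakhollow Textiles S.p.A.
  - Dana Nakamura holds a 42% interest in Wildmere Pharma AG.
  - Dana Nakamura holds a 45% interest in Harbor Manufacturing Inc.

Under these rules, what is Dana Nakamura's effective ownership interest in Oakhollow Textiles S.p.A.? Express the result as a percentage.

By parent–child attribution (R2), Dana Nakamura is treated as also owning Kenji Nakamura's interest in Harbor Manufacturing Inc, giving 45% + 7% = 52%.
By parent–child attribution (R2), Dana Nakamura is treated as also owning Kenji Nakamura's interest in Wildmere Pharma AG, giving 42% + 11% = 53%.
By parent–child attribution (R2), Dana Nakamura is treated as owning Kenji Nakamura's 11% interest in Oakhollow Textiles S.p.A.
Chain via Harbor Manufacturing Inc. → Brightpath Holdings Ltd (R3): 52% × 46% × 64% = 15.3088% of Oakhollow Textiles S.p.A.
Chain via Wildmere Pharma AG → Clearview Services GmbH (R3): 53% × 79% × 16% = 6.6992% of Oakhollow Textiles S.p.A.
Direct interest in Oakhollow Textiles S.p.A: 11%.
Aggregating (R1): 15.3088% + 6.6992% + 11% = 33.008%.

33.008%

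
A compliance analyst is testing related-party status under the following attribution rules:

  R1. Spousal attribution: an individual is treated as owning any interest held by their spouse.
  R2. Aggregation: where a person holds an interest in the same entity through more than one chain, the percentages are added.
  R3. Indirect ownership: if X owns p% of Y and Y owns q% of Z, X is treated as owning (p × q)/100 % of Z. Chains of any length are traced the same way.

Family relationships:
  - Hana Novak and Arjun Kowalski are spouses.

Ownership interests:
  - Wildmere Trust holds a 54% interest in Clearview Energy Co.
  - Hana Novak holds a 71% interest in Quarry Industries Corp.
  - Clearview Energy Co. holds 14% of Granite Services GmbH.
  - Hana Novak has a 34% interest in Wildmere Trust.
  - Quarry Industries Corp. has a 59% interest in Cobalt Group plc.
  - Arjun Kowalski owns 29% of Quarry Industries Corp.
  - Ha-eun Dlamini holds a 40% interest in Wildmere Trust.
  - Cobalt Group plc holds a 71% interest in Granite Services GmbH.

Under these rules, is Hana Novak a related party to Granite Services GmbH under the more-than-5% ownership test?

Yes

By spousal attribution (R1), Hana Novak is treated as also owning Arjun Kowalski's interest in Quarry Industries Corp, giving 71% + 29% = 100%.
Chain via Wildmere Trust → Clearview Energy Co. (R3): 34% × 54% × 14% = 2.5704% of Granite Services GmbH.
Chain via Quarry Industries Corp. → Cobalt Group plc (R3): 100% × 59% × 71% = 41.89% of Granite Services GmbH.
Aggregating (R2): 2.5704% + 41.89% = 44.4604%.
44.4604% exceeds the 5% threshold, so Hana is a related party to Granite Services GmbH.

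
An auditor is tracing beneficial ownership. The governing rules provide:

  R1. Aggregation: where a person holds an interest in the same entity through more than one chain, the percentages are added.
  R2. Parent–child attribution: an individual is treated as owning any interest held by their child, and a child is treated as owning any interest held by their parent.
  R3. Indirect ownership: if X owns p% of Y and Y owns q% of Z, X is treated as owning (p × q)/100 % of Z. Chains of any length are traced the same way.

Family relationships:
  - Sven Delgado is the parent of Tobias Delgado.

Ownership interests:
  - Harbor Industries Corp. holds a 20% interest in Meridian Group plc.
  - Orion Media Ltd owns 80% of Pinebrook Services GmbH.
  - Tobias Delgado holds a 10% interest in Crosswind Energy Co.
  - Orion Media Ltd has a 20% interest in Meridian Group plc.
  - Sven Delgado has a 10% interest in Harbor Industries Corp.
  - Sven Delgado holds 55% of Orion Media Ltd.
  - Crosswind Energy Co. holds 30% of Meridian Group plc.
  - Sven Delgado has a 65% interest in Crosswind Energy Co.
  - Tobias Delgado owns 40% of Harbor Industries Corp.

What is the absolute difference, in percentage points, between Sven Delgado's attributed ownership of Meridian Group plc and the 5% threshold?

38.5

By parent–child attribution (R2), Sven Delgado is treated as also owning Tobias Delgado's interest in Crosswind Energy Co, giving 65% + 10% = 75%.
By parent–child attribution (R2), Sven Delgado is treated as also owning Tobias Delgado's interest in Harbor Industries Corp, giving 10% + 40% = 50%.
Chain via Crosswind Energy Co. (R3): 75% × 30% = 22.5% of Meridian Group plc.
Chain via Orion Media Ltd (R3): 55% × 20% = 11% of Meridian Group plc.
Chain via Harbor Industries Corp. (R3): 50% × 20% = 10% of Meridian Group plc.
Aggregating (R1): 22.5% + 11% + 10% = 43.5%.
43.5% exceeds the 5% threshold by 38.5 percentage points.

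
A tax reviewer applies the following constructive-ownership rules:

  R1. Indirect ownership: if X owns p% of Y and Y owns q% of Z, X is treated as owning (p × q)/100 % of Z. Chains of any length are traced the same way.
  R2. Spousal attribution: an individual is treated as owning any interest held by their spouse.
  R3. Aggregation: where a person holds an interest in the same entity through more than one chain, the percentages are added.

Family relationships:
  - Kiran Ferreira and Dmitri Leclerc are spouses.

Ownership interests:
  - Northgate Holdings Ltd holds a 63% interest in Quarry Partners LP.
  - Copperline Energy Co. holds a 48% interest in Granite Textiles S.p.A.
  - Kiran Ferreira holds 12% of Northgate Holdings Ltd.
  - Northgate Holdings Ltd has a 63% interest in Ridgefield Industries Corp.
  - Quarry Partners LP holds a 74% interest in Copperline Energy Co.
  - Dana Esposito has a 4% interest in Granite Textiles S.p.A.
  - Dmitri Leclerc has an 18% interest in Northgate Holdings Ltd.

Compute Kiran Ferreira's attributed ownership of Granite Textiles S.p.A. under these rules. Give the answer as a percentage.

By spousal attribution (R2), Kiran Ferreira is treated as also owning Dmitri Leclerc's interest in Northgate Holdings Ltd, giving 12% + 18% = 30%.
Chain via Northgate Holdings Ltd → Quarry Partners LP → Copperline Energy Co. (R1): 30% × 63% × 74% × 48% = 6.71328% of Granite Textiles S.p.A.

6.71328%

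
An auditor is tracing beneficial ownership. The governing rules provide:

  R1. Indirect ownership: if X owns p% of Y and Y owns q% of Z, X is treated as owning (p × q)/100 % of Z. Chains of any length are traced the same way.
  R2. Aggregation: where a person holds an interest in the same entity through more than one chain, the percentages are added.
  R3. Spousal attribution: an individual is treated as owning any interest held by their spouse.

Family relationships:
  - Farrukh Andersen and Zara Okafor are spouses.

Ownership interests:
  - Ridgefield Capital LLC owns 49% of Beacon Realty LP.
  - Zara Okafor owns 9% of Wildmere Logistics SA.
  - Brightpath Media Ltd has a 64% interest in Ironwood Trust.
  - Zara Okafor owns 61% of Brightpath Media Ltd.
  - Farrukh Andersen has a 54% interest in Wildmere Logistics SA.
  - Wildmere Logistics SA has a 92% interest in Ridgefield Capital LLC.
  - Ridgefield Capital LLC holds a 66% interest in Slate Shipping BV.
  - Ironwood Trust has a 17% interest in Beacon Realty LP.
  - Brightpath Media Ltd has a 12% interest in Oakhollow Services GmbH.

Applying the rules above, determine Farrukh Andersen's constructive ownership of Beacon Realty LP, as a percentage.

By spousal attribution (R3), Farrukh Andersen is treated as also owning Zara Okafor's interest in Wildmere Logistics SA, giving 54% + 9% = 63%.
By spousal attribution (R3), Farrukh Andersen is treated as owning Zara Okafor's 61% interest in Brightpath Media Ltd.
Chain via Wildmere Logistics SA → Ridgefield Capital LLC (R1): 63% × 92% × 49% = 28.4004% of Beacon Realty LP.
Chain via Brightpath Media Ltd → Ironwood Trust (R1): 61% × 64% × 17% = 6.6368% of Beacon Realty LP.
Aggregating (R2): 28.4004% + 6.6368% = 35.0372%.

35.0372%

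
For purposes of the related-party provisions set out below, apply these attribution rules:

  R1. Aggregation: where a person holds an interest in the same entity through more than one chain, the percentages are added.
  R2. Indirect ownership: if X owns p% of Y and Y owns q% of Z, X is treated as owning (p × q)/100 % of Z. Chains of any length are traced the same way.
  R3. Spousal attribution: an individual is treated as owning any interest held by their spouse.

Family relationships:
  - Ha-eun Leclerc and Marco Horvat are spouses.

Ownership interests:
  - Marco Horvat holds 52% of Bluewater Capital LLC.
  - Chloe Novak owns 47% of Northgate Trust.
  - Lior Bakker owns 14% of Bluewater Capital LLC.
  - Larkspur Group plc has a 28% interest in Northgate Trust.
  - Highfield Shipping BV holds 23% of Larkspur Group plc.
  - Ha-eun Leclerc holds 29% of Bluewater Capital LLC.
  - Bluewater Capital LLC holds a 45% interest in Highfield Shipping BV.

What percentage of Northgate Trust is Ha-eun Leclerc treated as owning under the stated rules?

2.34738%

By spousal attribution (R3), Ha-eun Leclerc is treated as also owning Marco Horvat's interest in Bluewater Capital LLC, giving 29% + 52% = 81%.
Chain via Bluewater Capital LLC → Highfield Shipping BV → Larkspur Group plc (R2): 81% × 45% × 23% × 28% = 2.34738% of Northgate Trust.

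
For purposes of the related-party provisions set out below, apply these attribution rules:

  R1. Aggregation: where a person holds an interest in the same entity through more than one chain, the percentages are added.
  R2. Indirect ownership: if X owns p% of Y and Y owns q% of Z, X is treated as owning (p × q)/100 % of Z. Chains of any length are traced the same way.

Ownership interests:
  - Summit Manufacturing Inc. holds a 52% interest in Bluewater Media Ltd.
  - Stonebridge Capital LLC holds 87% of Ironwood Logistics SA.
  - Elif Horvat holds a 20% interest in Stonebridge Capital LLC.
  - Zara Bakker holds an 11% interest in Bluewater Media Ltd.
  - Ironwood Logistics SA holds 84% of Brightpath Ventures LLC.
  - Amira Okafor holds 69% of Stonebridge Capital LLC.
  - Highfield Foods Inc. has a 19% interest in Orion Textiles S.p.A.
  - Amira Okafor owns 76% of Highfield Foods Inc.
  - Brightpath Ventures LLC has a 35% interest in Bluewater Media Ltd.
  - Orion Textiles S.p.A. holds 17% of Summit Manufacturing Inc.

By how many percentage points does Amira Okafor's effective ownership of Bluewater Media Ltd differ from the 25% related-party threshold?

Chain via Stonebridge Capital LLC → Ironwood Logistics SA → Brightpath Ventures LLC (R2): 69% × 87% × 84% × 35% = 17.64882% of Bluewater Media Ltd.
Chain via Highfield Foods Inc. → Orion Textiles S.p.A. → Summit Manufacturing Inc. (R2): 76% × 19% × 17% × 52% = 1.276496% of Bluewater Media Ltd.
Aggregating (R1): 17.64882% + 1.276496% = 18.925316%.
18.925316% falls short of the 25% threshold by 6.074684 percentage points.

6.074684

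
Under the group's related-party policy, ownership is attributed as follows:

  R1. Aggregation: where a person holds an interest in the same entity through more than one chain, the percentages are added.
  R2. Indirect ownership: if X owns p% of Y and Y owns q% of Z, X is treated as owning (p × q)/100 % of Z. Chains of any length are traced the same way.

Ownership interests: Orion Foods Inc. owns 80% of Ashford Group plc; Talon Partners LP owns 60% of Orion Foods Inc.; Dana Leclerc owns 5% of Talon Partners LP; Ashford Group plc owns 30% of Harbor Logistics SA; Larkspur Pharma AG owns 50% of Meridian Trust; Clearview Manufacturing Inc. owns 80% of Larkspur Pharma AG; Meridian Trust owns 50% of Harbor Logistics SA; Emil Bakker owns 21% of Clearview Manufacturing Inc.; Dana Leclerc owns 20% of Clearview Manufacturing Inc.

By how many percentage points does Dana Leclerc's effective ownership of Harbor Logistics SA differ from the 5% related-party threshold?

0.28

Chain via Clearview Manufacturing Inc. → Larkspur Pharma AG → Meridian Trust (R2): 20% × 80% × 50% × 50% = 4% of Harbor Logistics SA.
Chain via Talon Partners LP → Orion Foods Inc. → Ashford Group plc (R2): 5% × 60% × 80% × 30% = 0.72% of Harbor Logistics SA.
Aggregating (R1): 4% + 0.72% = 4.72%.
4.72% falls short of the 5% threshold by 0.28 percentage points.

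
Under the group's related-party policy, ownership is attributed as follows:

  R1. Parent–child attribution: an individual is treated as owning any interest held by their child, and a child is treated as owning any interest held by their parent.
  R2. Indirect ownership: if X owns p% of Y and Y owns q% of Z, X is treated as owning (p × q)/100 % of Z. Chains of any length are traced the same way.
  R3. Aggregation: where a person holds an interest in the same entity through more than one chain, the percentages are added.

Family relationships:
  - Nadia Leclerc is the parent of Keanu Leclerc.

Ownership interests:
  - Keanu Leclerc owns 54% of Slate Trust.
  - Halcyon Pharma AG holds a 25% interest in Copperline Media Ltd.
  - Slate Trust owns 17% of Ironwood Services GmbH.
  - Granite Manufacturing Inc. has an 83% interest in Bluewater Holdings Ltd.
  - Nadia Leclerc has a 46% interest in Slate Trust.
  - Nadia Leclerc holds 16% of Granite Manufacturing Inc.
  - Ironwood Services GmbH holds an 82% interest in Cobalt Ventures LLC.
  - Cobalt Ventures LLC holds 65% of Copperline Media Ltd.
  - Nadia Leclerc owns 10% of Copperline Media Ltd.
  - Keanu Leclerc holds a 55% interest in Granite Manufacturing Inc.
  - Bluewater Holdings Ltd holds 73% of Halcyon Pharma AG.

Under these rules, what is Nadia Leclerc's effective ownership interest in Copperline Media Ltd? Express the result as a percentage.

29.815725%

By parent–child attribution (R1), Nadia Leclerc is treated as also owning Keanu Leclerc's interest in Slate Trust, giving 46% + 54% = 100%.
By parent–child attribution (R1), Nadia Leclerc is treated as also owning Keanu Leclerc's interest in Granite Manufacturing Inc, giving 16% + 55% = 71%.
Chain via Slate Trust → Ironwood Services GmbH → Cobalt Ventures LLC (R2): 100% × 17% × 82% × 65% = 9.061% of Copperline Media Ltd.
Chain via Granite Manufacturing Inc. → Bluewater Holdings Ltd → Halcyon Pharma AG (R2): 71% × 83% × 73% × 25% = 10.754725% of Copperline Media Ltd.
Direct interest in Copperline Media Ltd: 10%.
Aggregating (R3): 9.061% + 10.754725% + 10% = 29.815725%.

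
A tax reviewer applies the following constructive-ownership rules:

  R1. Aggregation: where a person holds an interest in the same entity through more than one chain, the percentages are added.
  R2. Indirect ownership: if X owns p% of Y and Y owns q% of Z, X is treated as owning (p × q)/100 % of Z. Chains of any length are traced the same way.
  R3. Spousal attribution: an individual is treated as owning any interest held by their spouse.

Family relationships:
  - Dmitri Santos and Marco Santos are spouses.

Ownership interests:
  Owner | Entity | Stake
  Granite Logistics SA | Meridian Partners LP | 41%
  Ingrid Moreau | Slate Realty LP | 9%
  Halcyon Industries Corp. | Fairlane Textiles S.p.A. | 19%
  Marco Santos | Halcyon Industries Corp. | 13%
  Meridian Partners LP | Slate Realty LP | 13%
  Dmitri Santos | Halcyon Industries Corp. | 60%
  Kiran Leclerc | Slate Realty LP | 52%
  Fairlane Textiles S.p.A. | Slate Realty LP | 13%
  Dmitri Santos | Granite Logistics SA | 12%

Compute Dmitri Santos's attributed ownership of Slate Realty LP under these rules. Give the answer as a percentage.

By spousal attribution (R3), Dmitri Santos is treated as also owning Marco Santos's interest in Halcyon Industries Corp, giving 60% + 13% = 73%.
Chain via Halcyon Industries Corp. → Fairlane Textiles S.p.A. (R2): 73% × 19% × 13% = 1.8031% of Slate Realty LP.
Chain via Granite Logistics SA → Meridian Partners LP (R2): 12% × 41% × 13% = 0.6396% of Slate Realty LP.
Aggregating (R1): 1.8031% + 0.6396% = 2.4427%.

2.4427%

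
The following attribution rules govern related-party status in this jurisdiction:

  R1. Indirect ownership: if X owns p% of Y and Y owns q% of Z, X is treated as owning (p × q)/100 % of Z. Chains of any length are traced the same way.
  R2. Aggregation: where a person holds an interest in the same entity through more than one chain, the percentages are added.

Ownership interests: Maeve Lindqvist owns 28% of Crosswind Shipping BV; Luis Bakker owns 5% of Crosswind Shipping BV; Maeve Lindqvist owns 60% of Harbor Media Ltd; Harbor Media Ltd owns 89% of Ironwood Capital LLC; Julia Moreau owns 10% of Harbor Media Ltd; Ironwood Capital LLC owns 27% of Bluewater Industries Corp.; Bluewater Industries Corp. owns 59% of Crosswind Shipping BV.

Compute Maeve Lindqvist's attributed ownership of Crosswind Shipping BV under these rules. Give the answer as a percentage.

36.50662%

Chain via Harbor Media Ltd → Ironwood Capital LLC → Bluewater Industries Corp. (R1): 60% × 89% × 27% × 59% = 8.50662% of Crosswind Shipping BV.
Direct interest in Crosswind Shipping BV: 28%.
Aggregating (R2): 8.50662% + 28% = 36.50662%.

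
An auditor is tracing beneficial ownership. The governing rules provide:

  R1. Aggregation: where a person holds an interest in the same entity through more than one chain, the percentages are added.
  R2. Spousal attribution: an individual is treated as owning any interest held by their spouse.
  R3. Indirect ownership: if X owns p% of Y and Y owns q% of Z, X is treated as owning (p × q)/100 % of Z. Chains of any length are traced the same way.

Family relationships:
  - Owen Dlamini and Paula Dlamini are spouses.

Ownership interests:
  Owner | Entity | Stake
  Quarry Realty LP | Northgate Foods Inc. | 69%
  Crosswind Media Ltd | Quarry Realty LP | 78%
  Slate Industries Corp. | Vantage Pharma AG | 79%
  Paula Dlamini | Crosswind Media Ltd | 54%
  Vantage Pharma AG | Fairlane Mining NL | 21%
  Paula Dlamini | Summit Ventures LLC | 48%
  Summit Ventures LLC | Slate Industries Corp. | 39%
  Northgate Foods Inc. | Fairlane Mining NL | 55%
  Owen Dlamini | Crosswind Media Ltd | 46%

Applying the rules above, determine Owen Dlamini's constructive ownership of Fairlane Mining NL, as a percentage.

32.706648%

By spousal attribution (R2), Owen Dlamini is treated as also owning Paula Dlamini's interest in Crosswind Media Ltd, giving 46% + 54% = 100%.
By spousal attribution (R2), Owen Dlamini is treated as owning Paula Dlamini's 48% interest in Summit Ventures LLC.
Chain via Crosswind Media Ltd → Quarry Realty LP → Northgate Foods Inc. (R3): 100% × 78% × 69% × 55% = 29.601% of Fairlane Mining NL.
Chain via Summit Ventures LLC → Slate Industries Corp. → Vantage Pharma AG (R3): 48% × 39% × 79% × 21% = 3.105648% of Fairlane Mining NL.
Aggregating (R1): 29.601% + 3.105648% = 32.706648%.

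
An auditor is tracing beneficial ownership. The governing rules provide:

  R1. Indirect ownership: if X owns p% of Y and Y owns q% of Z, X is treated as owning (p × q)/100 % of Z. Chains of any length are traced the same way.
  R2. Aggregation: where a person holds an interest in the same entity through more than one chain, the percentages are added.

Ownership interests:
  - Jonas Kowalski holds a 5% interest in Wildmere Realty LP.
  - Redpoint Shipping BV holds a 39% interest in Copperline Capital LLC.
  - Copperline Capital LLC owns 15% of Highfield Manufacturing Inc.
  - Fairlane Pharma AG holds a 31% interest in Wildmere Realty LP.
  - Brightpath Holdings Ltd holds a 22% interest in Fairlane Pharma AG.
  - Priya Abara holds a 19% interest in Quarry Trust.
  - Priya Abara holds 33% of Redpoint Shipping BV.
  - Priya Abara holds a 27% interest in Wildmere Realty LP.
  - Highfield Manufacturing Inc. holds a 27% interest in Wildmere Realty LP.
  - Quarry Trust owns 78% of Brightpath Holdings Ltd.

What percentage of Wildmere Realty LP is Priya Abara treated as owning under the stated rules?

28.531959%

Chain via Quarry Trust → Brightpath Holdings Ltd → Fairlane Pharma AG (R1): 19% × 78% × 22% × 31% = 1.010724% of Wildmere Realty LP.
Chain via Redpoint Shipping BV → Copperline Capital LLC → Highfield Manufacturing Inc. (R1): 33% × 39% × 15% × 27% = 0.521235% of Wildmere Realty LP.
Direct interest in Wildmere Realty LP: 27%.
Aggregating (R2): 1.010724% + 0.521235% + 27% = 28.531959%.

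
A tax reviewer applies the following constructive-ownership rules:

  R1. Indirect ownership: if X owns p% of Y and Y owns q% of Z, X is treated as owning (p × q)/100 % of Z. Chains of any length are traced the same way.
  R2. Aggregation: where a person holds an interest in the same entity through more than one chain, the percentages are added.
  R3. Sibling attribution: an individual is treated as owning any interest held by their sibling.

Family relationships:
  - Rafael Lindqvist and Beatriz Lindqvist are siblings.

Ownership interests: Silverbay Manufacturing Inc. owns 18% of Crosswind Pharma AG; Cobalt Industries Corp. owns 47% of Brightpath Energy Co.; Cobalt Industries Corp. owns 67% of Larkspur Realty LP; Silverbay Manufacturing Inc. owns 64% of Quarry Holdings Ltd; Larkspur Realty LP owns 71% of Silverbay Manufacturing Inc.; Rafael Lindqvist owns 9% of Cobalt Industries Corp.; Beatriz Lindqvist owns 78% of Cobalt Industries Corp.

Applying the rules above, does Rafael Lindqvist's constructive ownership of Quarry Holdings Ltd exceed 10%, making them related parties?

Yes

By sibling attribution (R3), Rafael Lindqvist is treated as also owning Beatriz Lindqvist's interest in Cobalt Industries Corp, giving 9% + 78% = 87%.
Chain via Cobalt Industries Corp. → Larkspur Realty LP → Silverbay Manufacturing Inc. (R1): 87% × 67% × 71% × 64% = 26.486976% of Quarry Holdings Ltd.
26.486976% exceeds the 10% threshold, so Rafael is a related party to Quarry Holdings Ltd.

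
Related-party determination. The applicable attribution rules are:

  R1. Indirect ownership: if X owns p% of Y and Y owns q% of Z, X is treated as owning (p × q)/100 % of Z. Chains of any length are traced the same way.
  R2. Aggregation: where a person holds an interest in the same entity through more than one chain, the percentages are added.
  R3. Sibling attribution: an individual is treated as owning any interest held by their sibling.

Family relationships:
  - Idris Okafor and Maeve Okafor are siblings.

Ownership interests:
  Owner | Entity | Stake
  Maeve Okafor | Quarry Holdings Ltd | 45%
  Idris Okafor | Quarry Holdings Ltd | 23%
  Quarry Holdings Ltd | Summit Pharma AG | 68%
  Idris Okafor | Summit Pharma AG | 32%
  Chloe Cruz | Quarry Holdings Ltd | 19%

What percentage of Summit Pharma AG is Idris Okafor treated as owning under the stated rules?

78.24%

By sibling attribution (R3), Idris Okafor is treated as also owning Maeve Okafor's interest in Quarry Holdings Ltd, giving 23% + 45% = 68%.
Chain via Quarry Holdings Ltd (R1): 68% × 68% = 46.24% of Summit Pharma AG.
Direct interest in Summit Pharma AG: 32%.
Aggregating (R2): 46.24% + 32% = 78.24%.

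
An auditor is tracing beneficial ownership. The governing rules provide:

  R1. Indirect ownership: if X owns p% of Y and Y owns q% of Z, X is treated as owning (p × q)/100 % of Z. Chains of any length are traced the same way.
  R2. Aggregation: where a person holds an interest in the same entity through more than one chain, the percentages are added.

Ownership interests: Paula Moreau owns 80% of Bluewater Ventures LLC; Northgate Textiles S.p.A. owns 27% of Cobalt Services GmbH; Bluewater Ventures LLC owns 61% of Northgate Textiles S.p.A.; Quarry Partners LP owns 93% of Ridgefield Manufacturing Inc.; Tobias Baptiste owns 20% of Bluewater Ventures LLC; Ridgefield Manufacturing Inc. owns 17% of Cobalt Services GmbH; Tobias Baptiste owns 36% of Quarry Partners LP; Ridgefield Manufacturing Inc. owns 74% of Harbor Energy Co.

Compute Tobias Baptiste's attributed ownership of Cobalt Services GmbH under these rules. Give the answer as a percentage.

Chain via Bluewater Ventures LLC → Northgate Textiles S.p.A. (R1): 20% × 61% × 27% = 3.294% of Cobalt Services GmbH.
Chain via Quarry Partners LP → Ridgefield Manufacturing Inc. (R1): 36% × 93% × 17% = 5.6916% of Cobalt Services GmbH.
Aggregating (R2): 3.294% + 5.6916% = 8.9856%.

8.9856%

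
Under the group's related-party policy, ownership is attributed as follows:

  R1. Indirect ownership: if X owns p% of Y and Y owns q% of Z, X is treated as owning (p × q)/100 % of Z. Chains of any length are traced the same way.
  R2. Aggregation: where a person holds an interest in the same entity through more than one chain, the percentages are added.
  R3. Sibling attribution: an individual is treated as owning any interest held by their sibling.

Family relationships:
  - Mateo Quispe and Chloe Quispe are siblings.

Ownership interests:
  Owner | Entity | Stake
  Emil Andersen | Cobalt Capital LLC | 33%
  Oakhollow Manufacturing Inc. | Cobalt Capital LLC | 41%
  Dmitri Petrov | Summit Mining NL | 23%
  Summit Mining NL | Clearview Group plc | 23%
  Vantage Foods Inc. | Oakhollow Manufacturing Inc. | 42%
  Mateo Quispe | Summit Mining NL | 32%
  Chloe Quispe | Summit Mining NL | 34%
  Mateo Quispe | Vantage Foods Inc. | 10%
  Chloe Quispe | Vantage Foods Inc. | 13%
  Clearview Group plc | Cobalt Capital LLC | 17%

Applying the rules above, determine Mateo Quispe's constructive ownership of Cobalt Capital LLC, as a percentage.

6.5412%

By sibling attribution (R3), Mateo Quispe is treated as also owning Chloe Quispe's interest in Summit Mining NL, giving 32% + 34% = 66%.
By sibling attribution (R3), Mateo Quispe is treated as also owning Chloe Quispe's interest in Vantage Foods Inc, giving 10% + 13% = 23%.
Chain via Summit Mining NL → Clearview Group plc (R1): 66% × 23% × 17% = 2.5806% of Cobalt Capital LLC.
Chain via Vantage Foods Inc. → Oakhollow Manufacturing Inc. (R1): 23% × 42% × 41% = 3.9606% of Cobalt Capital LLC.
Aggregating (R2): 2.5806% + 3.9606% = 6.5412%.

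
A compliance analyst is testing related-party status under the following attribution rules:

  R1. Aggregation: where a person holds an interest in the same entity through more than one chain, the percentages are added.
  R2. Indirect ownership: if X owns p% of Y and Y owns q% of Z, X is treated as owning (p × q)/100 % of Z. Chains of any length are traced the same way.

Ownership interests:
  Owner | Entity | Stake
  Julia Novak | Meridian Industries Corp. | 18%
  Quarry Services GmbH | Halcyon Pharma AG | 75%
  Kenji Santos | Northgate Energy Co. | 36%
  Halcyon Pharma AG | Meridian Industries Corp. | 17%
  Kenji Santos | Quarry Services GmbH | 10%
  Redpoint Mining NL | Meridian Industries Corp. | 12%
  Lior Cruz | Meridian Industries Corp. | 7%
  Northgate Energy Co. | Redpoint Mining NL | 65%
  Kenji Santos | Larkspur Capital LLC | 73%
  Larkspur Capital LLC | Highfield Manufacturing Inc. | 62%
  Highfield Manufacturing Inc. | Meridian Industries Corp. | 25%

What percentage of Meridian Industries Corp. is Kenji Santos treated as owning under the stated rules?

Chain via Northgate Energy Co. → Redpoint Mining NL (R2): 36% × 65% × 12% = 2.808% of Meridian Industries Corp.
Chain via Larkspur Capital LLC → Highfield Manufacturing Inc. (R2): 73% × 62% × 25% = 11.315% of Meridian Industries Corp.
Chain via Quarry Services GmbH → Halcyon Pharma AG (R2): 10% × 75% × 17% = 1.275% of Meridian Industries Corp.
Aggregating (R1): 2.808% + 11.315% + 1.275% = 15.398%.

15.398%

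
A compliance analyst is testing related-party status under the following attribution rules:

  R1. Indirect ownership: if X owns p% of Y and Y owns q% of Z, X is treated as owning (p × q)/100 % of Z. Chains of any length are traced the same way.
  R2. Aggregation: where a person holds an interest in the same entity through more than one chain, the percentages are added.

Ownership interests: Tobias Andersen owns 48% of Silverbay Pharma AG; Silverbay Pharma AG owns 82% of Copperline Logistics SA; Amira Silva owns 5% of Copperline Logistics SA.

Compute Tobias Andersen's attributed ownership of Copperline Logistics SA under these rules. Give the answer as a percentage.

39.36%

Chain via Silverbay Pharma AG (R1): 48% × 82% = 39.36% of Copperline Logistics SA.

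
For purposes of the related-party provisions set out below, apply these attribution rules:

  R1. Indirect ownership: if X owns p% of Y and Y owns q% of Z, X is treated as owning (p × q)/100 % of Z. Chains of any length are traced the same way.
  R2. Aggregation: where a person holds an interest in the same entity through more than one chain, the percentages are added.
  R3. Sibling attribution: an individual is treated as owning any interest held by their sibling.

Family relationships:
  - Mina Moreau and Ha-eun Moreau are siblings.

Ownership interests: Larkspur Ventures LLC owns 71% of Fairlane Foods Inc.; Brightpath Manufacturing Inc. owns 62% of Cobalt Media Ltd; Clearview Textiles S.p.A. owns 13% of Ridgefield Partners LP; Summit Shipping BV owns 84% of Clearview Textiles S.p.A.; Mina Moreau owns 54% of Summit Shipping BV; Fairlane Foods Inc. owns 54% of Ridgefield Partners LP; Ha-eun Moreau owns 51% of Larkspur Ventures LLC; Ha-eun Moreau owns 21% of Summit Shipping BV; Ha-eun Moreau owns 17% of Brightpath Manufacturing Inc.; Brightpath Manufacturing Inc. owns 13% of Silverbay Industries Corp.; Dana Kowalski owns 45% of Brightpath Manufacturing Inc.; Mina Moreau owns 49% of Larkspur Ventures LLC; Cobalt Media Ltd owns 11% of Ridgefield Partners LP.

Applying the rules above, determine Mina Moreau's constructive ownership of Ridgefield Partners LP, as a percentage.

By sibling attribution (R3), Mina Moreau is treated as also owning Ha-eun Moreau's interest in Larkspur Ventures LLC, giving 49% + 51% = 100%.
By sibling attribution (R3), Mina Moreau is treated as also owning Ha-eun Moreau's interest in Summit Shipping BV, giving 54% + 21% = 75%.
By sibling attribution (R3), Mina Moreau is treated as owning Ha-eun Moreau's 17% interest in Brightpath Manufacturing Inc.
Chain via Larkspur Ventures LLC → Fairlane Foods Inc. (R1): 100% × 71% × 54% = 38.34% of Ridgefield Partners LP.
Chain via Summit Shipping BV → Clearview Textiles S.p.A. (R1): 75% × 84% × 13% = 8.19% of Ridgefield Partners LP.
Chain via Brightpath Manufacturing Inc. → Cobalt Media Ltd (R1): 17% × 62% × 11% = 1.1594% of Ridgefield Partners LP.
Aggregating (R2): 38.34% + 8.19% + 1.1594% = 47.6894%.

47.6894%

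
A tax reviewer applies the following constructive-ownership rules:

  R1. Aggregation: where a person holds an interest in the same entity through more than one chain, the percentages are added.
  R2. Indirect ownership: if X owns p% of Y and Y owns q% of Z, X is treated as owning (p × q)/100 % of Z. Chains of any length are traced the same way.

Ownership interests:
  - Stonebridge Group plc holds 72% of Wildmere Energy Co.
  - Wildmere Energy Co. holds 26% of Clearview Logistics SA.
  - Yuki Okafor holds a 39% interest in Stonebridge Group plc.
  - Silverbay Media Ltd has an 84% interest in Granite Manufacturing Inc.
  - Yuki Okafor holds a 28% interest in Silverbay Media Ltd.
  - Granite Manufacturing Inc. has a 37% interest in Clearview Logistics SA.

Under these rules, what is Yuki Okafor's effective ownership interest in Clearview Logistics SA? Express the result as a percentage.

Chain via Silverbay Media Ltd → Granite Manufacturing Inc. (R2): 28% × 84% × 37% = 8.7024% of Clearview Logistics SA.
Chain via Stonebridge Group plc → Wildmere Energy Co. (R2): 39% × 72% × 26% = 7.3008% of Clearview Logistics SA.
Aggregating (R1): 8.7024% + 7.3008% = 16.0032%.

16.0032%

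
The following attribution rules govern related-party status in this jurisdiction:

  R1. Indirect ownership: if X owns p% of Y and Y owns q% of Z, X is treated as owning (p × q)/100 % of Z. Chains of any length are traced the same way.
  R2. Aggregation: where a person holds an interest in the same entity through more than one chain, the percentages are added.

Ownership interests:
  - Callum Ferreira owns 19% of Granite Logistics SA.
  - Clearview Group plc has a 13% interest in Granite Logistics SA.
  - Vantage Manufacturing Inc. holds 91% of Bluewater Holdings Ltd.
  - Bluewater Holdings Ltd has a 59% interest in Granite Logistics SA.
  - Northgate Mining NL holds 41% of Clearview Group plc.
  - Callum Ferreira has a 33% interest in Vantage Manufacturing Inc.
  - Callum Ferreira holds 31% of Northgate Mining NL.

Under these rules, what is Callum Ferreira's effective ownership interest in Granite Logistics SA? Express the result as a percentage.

38.37%

Chain via Northgate Mining NL → Clearview Group plc (R1): 31% × 41% × 13% = 1.6523% of Granite Logistics SA.
Chain via Vantage Manufacturing Inc. → Bluewater Holdings Ltd (R1): 33% × 91% × 59% = 17.7177% of Granite Logistics SA.
Direct interest in Granite Logistics SA: 19%.
Aggregating (R2): 1.6523% + 17.7177% + 19% = 38.37%.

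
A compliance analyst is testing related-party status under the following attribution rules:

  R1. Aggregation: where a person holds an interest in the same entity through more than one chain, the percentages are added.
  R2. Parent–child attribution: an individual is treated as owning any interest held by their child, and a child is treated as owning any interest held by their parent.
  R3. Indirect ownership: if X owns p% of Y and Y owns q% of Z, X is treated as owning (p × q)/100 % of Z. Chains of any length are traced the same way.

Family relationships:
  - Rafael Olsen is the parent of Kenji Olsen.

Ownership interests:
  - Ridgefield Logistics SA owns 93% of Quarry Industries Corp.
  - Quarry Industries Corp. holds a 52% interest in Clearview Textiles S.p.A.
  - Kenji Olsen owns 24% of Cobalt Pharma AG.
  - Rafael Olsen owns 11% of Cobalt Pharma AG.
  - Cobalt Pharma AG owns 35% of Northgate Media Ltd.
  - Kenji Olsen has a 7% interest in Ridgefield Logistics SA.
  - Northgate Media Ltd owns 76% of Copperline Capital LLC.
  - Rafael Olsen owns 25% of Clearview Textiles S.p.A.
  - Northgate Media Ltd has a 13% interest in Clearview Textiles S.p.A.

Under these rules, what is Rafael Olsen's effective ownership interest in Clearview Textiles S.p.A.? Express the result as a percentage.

29.9777%

By parent–child attribution (R2), Rafael Olsen is treated as also owning Kenji Olsen's interest in Cobalt Pharma AG, giving 11% + 24% = 35%.
By parent–child attribution (R2), Rafael Olsen is treated as owning Kenji Olsen's 7% interest in Ridgefield Logistics SA.
Chain via Cobalt Pharma AG → Northgate Media Ltd (R3): 35% × 35% × 13% = 1.5925% of Clearview Textiles S.p.A.
Direct interest in Clearview Textiles S.p.A: 25%.
Chain via Ridgefield Logistics SA → Quarry Industries Corp. (R3): 7% × 93% × 52% = 3.3852% of Clearview Textiles S.p.A.
Aggregating (R1): 1.5925% + 25% + 3.3852% = 29.9777%.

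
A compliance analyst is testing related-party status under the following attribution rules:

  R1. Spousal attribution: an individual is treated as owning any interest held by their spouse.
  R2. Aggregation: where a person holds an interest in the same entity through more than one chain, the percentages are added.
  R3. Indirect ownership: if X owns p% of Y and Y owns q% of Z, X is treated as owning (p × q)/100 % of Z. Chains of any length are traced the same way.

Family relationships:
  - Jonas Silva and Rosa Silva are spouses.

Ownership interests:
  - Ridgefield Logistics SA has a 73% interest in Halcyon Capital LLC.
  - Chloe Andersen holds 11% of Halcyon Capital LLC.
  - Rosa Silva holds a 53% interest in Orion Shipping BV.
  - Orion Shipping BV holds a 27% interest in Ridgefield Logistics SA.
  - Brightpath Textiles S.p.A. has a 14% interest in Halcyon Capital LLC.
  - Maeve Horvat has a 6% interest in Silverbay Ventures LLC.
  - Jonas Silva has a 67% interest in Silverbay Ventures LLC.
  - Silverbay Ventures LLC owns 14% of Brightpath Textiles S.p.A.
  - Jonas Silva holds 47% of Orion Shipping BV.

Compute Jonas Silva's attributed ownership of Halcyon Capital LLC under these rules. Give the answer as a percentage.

21.0232%

By spousal attribution (R1), Jonas Silva is treated as also owning Rosa Silva's interest in Orion Shipping BV, giving 47% + 53% = 100%.
Chain via Silverbay Ventures LLC → Brightpath Textiles S.p.A. (R3): 67% × 14% × 14% = 1.3132% of Halcyon Capital LLC.
Chain via Orion Shipping BV → Ridgefield Logistics SA (R3): 100% × 27% × 73% = 19.71% of Halcyon Capital LLC.
Aggregating (R2): 1.3132% + 19.71% = 21.0232%.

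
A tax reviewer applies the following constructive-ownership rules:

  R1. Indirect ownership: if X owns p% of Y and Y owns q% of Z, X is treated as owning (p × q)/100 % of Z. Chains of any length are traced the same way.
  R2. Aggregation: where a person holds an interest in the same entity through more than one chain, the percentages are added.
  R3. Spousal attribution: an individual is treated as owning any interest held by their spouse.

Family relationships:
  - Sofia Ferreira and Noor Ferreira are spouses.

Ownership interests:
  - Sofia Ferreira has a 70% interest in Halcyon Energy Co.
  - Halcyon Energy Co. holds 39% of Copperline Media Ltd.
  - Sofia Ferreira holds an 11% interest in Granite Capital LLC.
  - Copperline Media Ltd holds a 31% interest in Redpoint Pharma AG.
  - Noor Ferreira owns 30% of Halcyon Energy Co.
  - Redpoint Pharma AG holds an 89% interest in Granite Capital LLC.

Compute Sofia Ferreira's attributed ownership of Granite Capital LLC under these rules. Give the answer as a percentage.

By spousal attribution (R3), Sofia Ferreira is treated as also owning Noor Ferreira's interest in Halcyon Energy Co, giving 70% + 30% = 100%.
Chain via Halcyon Energy Co. → Copperline Media Ltd → Redpoint Pharma AG (R1): 100% × 39% × 31% × 89% = 10.7601% of Granite Capital LLC.
Direct interest in Granite Capital LLC: 11%.
Aggregating (R2): 10.7601% + 11% = 21.7601%.

21.7601%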